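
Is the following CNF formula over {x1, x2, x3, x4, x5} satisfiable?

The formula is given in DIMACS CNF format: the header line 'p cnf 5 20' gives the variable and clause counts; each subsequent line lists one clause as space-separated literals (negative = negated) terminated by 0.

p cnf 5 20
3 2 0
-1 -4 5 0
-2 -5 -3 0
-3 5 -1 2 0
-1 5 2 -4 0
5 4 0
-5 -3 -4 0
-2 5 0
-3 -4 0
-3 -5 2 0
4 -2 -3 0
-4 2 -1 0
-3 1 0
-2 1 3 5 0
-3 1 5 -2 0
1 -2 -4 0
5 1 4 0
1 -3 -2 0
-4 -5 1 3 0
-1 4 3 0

Suppose x3 = False.
From the singleton clause (x2), x2 = True.
From the singleton clause (x5), x5 = True.
Suppose x1 = False.
From the singleton clause (¬x4), x4 = False.
This assignment satisfies each clause.
A satisfying assignment: x1=False,  x2=True,  x3=False,  x4=False,  x5=True.

Yes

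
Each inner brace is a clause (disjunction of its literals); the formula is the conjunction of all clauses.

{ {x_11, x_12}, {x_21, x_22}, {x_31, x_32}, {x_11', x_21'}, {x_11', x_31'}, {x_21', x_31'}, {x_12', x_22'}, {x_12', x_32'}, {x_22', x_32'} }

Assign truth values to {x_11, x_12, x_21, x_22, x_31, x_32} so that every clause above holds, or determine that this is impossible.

Suppose x_11 = 1.
(x_21') alone gives x_21 = 0.
(x_22) alone gives x_22 = 1.
(x_31') alone gives x_31 = 0.
(x_32) alone gives x_32 = 1.
But (x_32') is also a unit clause — contradiction.
Backtrack on x_11: now try x_11 = 0.
(x_12) alone gives x_12 = 1.
(x_22') alone gives x_22 = 0.
(x_21) alone gives x_21 = 1.
(x_31') alone gives x_31 = 0.
(x_32) alone gives x_32 = 1.
But (x_32') is also a unit clause — contradiction.
Neither x_11 = 1 nor x_11 = 0 works.

UNSATISFIABLE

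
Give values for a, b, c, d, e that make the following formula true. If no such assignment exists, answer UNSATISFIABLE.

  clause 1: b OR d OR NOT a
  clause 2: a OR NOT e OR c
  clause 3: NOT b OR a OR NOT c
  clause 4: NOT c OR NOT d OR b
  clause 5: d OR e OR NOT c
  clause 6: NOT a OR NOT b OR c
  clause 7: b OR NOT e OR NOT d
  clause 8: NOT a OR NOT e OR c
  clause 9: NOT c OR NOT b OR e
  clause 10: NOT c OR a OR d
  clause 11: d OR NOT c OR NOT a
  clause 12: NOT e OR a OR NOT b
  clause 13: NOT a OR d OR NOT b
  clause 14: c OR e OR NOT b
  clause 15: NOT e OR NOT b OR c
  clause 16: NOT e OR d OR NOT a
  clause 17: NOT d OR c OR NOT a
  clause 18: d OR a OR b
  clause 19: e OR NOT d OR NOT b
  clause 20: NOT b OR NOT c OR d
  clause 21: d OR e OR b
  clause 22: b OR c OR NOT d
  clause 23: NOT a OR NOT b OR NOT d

Try b = true.
Try a = true.
From the singleton clause (c), c = true.
From the singleton clause (e), e = true.
From the singleton clause (d), d = true.
Now (NOT d) is unsatisfied and unit — conflict.
That branch fails; take a = false instead.
From the singleton clause (NOT c), c = false.
From the singleton clause (NOT e), e = false.
Now (e) is unsatisfied and unit — conflict.
Neither a = true nor a = false works.
That branch fails; take b = false instead.
Try d = true.
From the singleton clause (NOT c), c = false.
Now (c) is unsatisfied and unit — conflict.
That branch fails; take d = false instead.
From the singleton clause (NOT a), a = false.
Now (a) is unsatisfied and unit — conflict.
Neither d = true nor d = false works.
Neither b = true nor b = false works.

UNSATISFIABLE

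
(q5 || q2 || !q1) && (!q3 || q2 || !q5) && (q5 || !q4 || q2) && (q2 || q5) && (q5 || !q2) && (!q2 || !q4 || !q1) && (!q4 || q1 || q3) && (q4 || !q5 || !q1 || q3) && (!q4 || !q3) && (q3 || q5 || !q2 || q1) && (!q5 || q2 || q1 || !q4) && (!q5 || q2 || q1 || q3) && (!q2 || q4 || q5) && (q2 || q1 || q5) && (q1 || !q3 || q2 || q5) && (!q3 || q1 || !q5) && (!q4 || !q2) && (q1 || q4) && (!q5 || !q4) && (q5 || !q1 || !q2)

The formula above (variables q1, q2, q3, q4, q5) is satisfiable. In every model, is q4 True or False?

False

Suppose q4 = true.
Unit clause (!q3) forces q3 = false.
Unit clause (q1) forces q1 = true.
Unit clause (!q2) forces q2 = false.
Unit clause (q5) forces q5 = true.
That conflicts with the unit clause (!q5).
So every satisfying assignment has q4 = False.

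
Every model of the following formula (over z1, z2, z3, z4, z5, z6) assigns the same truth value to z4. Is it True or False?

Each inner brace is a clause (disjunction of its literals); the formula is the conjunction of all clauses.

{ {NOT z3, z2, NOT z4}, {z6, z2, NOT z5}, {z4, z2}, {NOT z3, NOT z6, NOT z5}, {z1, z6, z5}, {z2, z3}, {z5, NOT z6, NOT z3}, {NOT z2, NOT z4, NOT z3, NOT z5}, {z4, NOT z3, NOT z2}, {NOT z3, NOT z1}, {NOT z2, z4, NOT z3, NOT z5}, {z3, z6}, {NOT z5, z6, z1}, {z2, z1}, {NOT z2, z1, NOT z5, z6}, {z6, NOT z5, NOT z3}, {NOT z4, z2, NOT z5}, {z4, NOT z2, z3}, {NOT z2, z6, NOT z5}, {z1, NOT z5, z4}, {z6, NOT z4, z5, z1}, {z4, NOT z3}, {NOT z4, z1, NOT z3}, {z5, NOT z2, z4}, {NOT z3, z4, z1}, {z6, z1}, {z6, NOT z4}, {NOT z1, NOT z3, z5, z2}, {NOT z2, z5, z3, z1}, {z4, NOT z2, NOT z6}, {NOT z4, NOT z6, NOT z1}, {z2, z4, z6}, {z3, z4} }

True

Suppose z4 = false.
Unit clause (z2) forces z2 = true.
Unit clause (NOT z3) forces z3 = false.
But (z3) is also a unit clause — contradiction.
So every satisfying assignment has z4 = True.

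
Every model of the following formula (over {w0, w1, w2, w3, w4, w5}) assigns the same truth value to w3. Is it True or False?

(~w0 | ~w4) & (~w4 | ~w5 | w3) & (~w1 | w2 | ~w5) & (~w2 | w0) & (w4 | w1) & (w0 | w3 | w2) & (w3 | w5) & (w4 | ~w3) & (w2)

Suppose w3 = 1.
From the singleton clause (w4), w4 = 1.
From the singleton clause (~w0), w0 = 0.
From the singleton clause (~w2), w2 = 0.
But (w2) is also a unit clause — contradiction.
So every satisfying assignment has w3 = False.

False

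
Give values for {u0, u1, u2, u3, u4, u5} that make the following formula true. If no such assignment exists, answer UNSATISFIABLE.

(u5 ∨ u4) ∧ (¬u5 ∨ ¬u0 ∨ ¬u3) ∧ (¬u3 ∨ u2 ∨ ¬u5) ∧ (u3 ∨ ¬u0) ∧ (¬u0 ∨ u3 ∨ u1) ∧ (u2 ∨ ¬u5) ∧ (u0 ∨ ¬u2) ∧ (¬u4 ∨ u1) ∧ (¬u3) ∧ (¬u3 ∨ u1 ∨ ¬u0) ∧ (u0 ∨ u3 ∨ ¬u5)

Unit clause (¬u3) forces u3 = False.
Unit clause (¬u0) forces u0 = False.
Unit clause (¬u2) forces u2 = False.
Unit clause (¬u5) forces u5 = False.
Unit clause (u4) forces u4 = True.
Unit clause (u1) forces u1 = True.
Every clause now holds.

u0: False,  u1: True,  u2: False,  u3: False,  u4: True,  u5: False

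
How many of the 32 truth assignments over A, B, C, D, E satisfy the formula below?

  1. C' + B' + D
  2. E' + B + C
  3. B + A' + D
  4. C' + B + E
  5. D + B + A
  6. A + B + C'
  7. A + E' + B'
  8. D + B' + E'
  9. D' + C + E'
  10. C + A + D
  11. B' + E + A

7

There are 2^5 = 32 truth assignments over (A, B, C, D, E).
Split on A. With A = 1, the clauses containing A are satisfied and A' drops from the rest; 6 of the 2^4 = 16 assignments to the other variables satisfy what remains.
With A = 0, by the same count on the reduced clause set, 1 assignment works.
(One model: A=F, B=F, C=F, D=T, E=F.)
Total: 6 + 1 = 7.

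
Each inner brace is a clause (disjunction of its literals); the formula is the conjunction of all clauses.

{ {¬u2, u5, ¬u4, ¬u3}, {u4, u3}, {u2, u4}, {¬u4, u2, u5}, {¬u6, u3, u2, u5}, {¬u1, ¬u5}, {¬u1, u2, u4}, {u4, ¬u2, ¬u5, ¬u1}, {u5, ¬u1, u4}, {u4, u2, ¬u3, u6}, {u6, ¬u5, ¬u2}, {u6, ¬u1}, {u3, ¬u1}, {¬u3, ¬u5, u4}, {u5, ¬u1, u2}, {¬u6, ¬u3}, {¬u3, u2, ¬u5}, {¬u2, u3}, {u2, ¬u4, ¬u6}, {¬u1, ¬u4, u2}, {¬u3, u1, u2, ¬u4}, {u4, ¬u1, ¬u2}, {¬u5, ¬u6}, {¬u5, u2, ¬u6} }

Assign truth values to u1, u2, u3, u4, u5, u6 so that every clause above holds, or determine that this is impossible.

Suppose u4 = True.
Suppose u2 = False.
(u5) alone gives u5 = True.
(¬u1) alone gives u1 = False.
(¬u3) alone gives u3 = False.
(¬u6) alone gives u6 = False.
Every clause now holds.

u1=False, u2=False, u3=False, u4=True, u5=True, u6=False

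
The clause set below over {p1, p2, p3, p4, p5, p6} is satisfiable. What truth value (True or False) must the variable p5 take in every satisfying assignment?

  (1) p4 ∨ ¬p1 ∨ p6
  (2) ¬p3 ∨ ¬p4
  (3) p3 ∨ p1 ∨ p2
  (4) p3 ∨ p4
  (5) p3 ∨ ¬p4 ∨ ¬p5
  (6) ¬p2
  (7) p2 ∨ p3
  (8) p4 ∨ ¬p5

Suppose p5 = True.
Unit clause (¬p2) forces p2 = False.
Unit clause (p3) forces p3 = True.
Unit clause (¬p4) forces p4 = False.
Now (p4) is unsatisfied and unit — conflict.
So every satisfying assignment has p5 = False.

False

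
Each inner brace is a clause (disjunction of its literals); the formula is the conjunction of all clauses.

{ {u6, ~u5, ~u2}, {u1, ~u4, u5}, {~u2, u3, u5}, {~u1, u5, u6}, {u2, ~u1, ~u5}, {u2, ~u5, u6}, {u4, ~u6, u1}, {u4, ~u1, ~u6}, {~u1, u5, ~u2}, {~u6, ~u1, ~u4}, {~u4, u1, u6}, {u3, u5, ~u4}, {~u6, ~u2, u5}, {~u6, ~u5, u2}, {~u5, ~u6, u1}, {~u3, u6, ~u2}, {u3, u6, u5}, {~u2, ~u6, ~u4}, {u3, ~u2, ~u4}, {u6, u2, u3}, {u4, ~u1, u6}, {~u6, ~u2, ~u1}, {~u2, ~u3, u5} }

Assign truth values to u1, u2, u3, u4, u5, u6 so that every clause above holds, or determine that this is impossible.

u1: 0,  u2: 0,  u3: 1,  u4: 0,  u5: 0,  u6: 0

Try u6 = 0.
Try u5 = 0.
From the singleton clause (~u1), u1 = 0.
From the singleton clause (~u4), u4 = 0.
From the singleton clause (u3), u3 = 1.
From the singleton clause (~u2), u2 = 0.
All clauses are satisfied.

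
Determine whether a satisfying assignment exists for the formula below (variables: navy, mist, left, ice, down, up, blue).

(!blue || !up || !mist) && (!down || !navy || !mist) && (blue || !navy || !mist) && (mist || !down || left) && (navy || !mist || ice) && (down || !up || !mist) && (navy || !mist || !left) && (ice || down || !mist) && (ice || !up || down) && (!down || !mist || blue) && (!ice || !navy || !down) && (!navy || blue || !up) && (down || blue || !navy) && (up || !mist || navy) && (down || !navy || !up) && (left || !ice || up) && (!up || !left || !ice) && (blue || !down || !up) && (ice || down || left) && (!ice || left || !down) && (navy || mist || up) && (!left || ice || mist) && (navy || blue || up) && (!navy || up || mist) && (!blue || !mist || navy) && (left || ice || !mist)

Yes

Branch on blue: set blue = false.
Branch on navy: set navy = false.
(up) alone gives up = true.
(!down) alone gives down = false.
(!mist) alone gives mist = false.
(ice) alone gives ice = true.
(!left) alone gives left = false.
Every clause now holds.
A satisfying assignment: navy=false, mist=false, left=false, ice=true, down=false, up=true, blue=false.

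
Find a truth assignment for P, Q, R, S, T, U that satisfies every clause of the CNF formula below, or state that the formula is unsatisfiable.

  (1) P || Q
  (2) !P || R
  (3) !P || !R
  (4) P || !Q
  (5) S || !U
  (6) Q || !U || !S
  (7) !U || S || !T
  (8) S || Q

Case P = true:
From the singleton clause (R), R = true.
That conflicts with the unit clause (!R).
That branch fails; take P = false instead.
From the singleton clause (Q), Q = true.
That conflicts with the unit clause (!Q).
Neither P = true nor P = false works.

UNSATISFIABLE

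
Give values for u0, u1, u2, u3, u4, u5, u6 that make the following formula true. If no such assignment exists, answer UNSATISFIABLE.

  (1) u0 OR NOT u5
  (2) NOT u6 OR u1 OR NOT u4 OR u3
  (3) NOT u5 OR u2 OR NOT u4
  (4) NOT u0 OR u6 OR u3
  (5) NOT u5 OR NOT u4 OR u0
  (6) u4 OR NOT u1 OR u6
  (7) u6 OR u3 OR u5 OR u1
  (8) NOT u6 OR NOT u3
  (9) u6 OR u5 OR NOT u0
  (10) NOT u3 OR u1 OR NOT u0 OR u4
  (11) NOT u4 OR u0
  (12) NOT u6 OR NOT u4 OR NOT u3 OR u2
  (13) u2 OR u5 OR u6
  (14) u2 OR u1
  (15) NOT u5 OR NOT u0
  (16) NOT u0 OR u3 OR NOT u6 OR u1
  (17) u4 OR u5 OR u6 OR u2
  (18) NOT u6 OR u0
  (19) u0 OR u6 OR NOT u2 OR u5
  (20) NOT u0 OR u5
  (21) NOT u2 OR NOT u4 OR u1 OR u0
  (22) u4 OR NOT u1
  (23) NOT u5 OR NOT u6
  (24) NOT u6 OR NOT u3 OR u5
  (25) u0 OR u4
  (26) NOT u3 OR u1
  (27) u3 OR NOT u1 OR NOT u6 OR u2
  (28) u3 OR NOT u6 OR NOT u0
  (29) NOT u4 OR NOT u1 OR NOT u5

UNSATISFIABLE

Try u0 = true.
From the singleton clause (NOT u5), u5 = false.
Now (u5) is unsatisfied and unit — conflict.
Backtrack on u0: now try u0 = false.
From the singleton clause (NOT u5), u5 = false.
From the singleton clause (NOT u4), u4 = false.
Now (u4) is unsatisfied and unit — conflict.
Either choice for u0 ends in contradiction.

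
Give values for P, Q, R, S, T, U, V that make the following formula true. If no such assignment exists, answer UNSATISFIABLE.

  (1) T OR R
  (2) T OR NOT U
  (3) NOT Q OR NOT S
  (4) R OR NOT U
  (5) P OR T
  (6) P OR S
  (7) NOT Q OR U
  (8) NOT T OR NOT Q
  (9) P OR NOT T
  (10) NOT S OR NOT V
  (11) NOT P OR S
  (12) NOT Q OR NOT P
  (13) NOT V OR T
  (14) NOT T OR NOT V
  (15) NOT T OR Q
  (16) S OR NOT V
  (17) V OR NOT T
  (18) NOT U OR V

Try T = false.
Unit clause (R) forces R = true.
Unit clause (NOT U) forces U = false.
Unit clause (P) forces P = true.
Unit clause (NOT Q) forces Q = false.
Unit clause (S) forces S = true.
Unit clause (NOT V) forces V = false.
This assignment satisfies each clause.

P=true,  Q=false,  R=true,  S=true,  T=false,  U=false,  V=false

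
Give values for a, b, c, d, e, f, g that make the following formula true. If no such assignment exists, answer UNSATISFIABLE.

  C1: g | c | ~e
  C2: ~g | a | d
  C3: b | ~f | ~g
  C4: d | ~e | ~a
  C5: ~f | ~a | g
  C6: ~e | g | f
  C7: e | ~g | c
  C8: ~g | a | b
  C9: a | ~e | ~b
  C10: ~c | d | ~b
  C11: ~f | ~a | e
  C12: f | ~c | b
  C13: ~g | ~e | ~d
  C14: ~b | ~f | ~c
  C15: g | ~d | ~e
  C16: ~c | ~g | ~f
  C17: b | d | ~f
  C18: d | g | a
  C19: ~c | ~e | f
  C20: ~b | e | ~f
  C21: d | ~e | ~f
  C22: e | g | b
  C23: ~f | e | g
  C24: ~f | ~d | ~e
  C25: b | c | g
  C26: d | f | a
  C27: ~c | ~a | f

Case g = 0:
Case c = 1:
Case f = 0:
From the singleton clause (~e), e = 0.
From the singleton clause (b), b = 1.
From the singleton clause (d), d = 1.
From the singleton clause (~a), a = 0.
All clauses are satisfied.

a: 0,  b: 1,  c: 1,  d: 1,  e: 0,  f: 0,  g: 0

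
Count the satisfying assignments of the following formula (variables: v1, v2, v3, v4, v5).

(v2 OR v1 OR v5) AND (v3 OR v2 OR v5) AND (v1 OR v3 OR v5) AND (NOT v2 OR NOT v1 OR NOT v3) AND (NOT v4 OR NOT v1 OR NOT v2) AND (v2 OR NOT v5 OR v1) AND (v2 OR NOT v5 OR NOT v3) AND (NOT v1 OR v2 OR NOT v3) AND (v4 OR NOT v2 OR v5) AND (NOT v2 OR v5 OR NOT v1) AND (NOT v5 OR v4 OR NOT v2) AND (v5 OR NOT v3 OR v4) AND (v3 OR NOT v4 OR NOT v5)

There are 2^5 = 32 truth assignments over (v1, v2, v3, v4, v5).
Split on v3. With v3 = true, the clauses containing v3 are satisfied and NOT v3 drops from the rest; 2 of the 2^4 = 16 assignments to the other variables satisfy what remains.
With v3 = false, by the same count on the reduced clause set, 1 assignment works.
Total: 2 + 1 = 3.

3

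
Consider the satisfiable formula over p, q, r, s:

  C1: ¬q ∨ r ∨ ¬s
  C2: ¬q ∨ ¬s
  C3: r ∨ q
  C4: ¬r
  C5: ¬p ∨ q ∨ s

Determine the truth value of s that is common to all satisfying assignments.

Suppose s = True.
The clause (¬q) is unit, so q = False.
The clause (r) is unit, so r = True.
But (¬r) is also a unit clause — contradiction.
So every satisfying assignment has s = False.

False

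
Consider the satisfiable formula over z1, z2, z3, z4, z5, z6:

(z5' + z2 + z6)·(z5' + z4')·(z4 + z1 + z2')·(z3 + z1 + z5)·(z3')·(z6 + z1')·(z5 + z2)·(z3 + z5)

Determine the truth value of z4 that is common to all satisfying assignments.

False

Suppose z4 = 1.
The clause (z5') is unit, so z5 = 0.
The clause (z3') is unit, so z3 = 0.
But (z3) is also a unit clause — contradiction.
So every satisfying assignment has z4 = False.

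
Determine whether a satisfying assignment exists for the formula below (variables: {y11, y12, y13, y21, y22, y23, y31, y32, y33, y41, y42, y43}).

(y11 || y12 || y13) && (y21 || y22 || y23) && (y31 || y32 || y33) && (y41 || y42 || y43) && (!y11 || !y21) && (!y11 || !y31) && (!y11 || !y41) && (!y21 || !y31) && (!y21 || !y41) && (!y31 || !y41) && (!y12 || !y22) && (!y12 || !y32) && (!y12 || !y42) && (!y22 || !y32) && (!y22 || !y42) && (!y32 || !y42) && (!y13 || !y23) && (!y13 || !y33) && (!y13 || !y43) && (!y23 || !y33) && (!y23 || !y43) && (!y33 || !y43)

Branch on y11: set y11 = false.
Branch on y12: set y12 = true.
Unit clause (!y22) forces y22 = false.
Unit clause (!y32) forces y32 = false.
Unit clause (!y42) forces y42 = false.
Branch on y21: set y21 = true.
Unit clause (!y31) forces y31 = false.
Unit clause (y33) forces y33 = true.
Unit clause (!y41) forces y41 = false.
Unit clause (y43) forces y43 = true.
But (!y43) is also a unit clause — contradiction.
That branch fails; take y21 = false instead.
Unit clause (y23) forces y23 = true.
Unit clause (!y13) forces y13 = false.
Unit clause (!y33) forces y33 = false.
Unit clause (y31) forces y31 = true.
Unit clause (!y41) forces y41 = false.
Unit clause (y43) forces y43 = true.
But (!y43) is also a unit clause — contradiction.
Either choice for y21 ends in contradiction.
That branch fails; take y12 = false instead.
Unit clause (y13) forces y13 = true.
Unit clause (!y23) forces y23 = false.
Unit clause (!y33) forces y33 = false.
Unit clause (!y43) forces y43 = false.
Branch on y21: set y21 = true.
Unit clause (!y31) forces y31 = false.
Unit clause (y32) forces y32 = true.
Unit clause (!y41) forces y41 = false.
Unit clause (y42) forces y42 = true.
But (!y42) is also a unit clause — contradiction.
That branch fails; take y21 = false instead.
Unit clause (y22) forces y22 = true.
Unit clause (!y32) forces y32 = false.
Unit clause (y31) forces y31 = true.
Unit clause (!y41) forces y41 = false.
Unit clause (y42) forces y42 = true.
But (!y42) is also a unit clause — contradiction.
Either choice for y21 ends in contradiction.
Either choice for y12 ends in contradiction.
That branch fails; take y11 = true instead.
Unit clause (!y21) forces y21 = false.
Unit clause (!y31) forces y31 = false.
Unit clause (!y41) forces y41 = false.
Branch on y22: set y22 = true.
Unit clause (!y12) forces y12 = false.
Unit clause (!y32) forces y32 = false.
Unit clause (y33) forces y33 = true.
Unit clause (!y42) forces y42 = false.
Unit clause (y43) forces y43 = true.
But (!y43) is also a unit clause — contradiction.
That branch fails; take y22 = false instead.
Unit clause (y23) forces y23 = true.
Unit clause (!y13) forces y13 = false.
Unit clause (!y33) forces y33 = false.
Unit clause (y32) forces y32 = true.
Unit clause (!y12) forces y12 = false.
Unit clause (!y42) forces y42 = false.
Unit clause (y43) forces y43 = true.
But (!y43) is also a unit clause — contradiction.
Either choice for y22 ends in contradiction.
Either choice for y11 ends in contradiction.
No assignment satisfies every clause.

No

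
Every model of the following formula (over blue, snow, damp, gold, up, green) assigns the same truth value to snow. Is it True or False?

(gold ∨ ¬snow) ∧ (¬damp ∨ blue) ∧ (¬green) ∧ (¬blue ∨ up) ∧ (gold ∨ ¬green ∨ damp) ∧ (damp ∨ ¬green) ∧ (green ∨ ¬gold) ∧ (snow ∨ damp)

False

Suppose snow = True.
(gold) alone gives gold = True.
(¬green) alone gives green = False.
Now (green) is unsatisfied and unit — conflict.
So every satisfying assignment has snow = False.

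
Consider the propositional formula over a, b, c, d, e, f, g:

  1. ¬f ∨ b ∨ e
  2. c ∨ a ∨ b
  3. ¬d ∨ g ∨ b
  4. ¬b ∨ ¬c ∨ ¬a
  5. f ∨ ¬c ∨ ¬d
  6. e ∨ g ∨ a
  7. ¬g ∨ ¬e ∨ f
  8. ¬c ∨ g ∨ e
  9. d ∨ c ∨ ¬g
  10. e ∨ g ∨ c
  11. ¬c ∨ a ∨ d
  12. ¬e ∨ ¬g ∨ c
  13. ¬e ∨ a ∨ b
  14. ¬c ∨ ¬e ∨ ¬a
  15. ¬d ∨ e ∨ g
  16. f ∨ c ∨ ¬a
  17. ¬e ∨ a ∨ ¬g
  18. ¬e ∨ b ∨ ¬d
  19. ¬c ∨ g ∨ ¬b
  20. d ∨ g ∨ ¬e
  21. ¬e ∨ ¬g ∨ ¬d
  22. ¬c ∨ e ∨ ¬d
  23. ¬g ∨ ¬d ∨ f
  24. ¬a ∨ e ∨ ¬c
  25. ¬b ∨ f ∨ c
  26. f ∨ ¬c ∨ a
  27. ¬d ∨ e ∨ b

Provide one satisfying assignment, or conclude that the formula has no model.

a=False,  b=True,  c=False,  d=True,  e=False,  f=True,  g=True

Suppose f = True.
Suppose b = True.
Suppose c = False.
Suppose d = True.
Suppose e = False.
Unit clause (g) forces g = True.
All clauses hold; a can take either value.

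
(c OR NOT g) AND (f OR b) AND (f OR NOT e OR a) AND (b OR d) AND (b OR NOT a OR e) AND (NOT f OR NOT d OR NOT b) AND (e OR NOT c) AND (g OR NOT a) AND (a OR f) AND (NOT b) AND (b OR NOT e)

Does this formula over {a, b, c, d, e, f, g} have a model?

Yes, satisfiable

From the singleton clause (NOT b), b = false.
From the singleton clause (f), f = true.
From the singleton clause (d), d = true.
From the singleton clause (NOT e), e = false.
From the singleton clause (NOT a), a = false.
From the singleton clause (NOT c), c = false.
From the singleton clause (NOT g), g = false.
This assignment satisfies each clause.
A satisfying assignment: a=false,  b=false,  c=false,  d=true,  e=false,  f=true,  g=false.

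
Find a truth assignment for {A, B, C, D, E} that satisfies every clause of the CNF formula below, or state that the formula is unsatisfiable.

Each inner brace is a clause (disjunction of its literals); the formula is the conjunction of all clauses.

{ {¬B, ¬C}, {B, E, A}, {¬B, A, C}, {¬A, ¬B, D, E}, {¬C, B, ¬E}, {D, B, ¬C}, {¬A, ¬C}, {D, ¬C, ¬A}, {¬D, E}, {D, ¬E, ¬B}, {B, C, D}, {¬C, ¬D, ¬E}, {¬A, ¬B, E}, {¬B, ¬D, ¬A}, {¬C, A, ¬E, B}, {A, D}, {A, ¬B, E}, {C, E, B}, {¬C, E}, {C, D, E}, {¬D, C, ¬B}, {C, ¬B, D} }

A: False, B: False, C: False, D: True, E: True

Try B = False.
Try E = True.
Unit clause (¬C) forces C = False.
Unit clause (D) forces D = True.
No clause remains; A is free.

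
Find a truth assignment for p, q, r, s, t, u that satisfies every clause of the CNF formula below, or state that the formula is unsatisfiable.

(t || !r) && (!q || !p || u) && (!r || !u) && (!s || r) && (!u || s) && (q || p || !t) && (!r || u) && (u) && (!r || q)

UNSATISFIABLE

From the singleton clause (u), u = true.
From the singleton clause (!r), r = false.
From the singleton clause (!s), s = false.
Now (s) is unsatisfied and unit — conflict.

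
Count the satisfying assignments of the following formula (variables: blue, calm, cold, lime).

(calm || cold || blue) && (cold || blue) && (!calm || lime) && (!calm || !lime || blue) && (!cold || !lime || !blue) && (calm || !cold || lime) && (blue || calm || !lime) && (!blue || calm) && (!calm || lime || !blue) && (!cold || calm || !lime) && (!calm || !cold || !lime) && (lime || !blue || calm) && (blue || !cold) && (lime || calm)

There are 2^4 = 16 truth assignments over (blue, calm, cold, lime).
Check each against the 14 clauses (columns in the order blue, calm, cold, lime):
  F F F F  ✗ fails (calm || cold || blue)
  F F F T  ✗ fails (calm || cold || blue)
  F F T F  ✗ fails (calm || !cold || lime)
  F F T T  ✗ fails (blue || calm || !lime)
  F T F F  ✗ fails (cold || blue)
  F T F T  ✗ fails (cold || blue)
  F T T F  ✗ fails (!calm || lime)
  F T T T  ✗ fails (!calm || !lime || blue)
  T F F F  ✗ fails (!blue || calm)
  T F F T  ✗ fails (!blue || calm)
  T F T F  ✗ fails (calm || !cold || lime)
  T F T T  ✗ fails (!cold || !lime || !blue)
  T T F F  ✗ fails (!calm || lime)
  T T F T  ✓ satisfies all
  T T T F  ✗ fails (!calm || lime)
  T T T T  ✗ fails (!cold || !lime || !blue)
1 of the 16 rows is a model.

1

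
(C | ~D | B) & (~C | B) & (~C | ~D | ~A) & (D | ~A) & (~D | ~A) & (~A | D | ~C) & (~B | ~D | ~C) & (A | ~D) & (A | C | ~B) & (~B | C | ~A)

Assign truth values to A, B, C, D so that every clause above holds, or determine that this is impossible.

Case C = 0:
Case D = 0:
(~A) alone gives A = 0.
(~B) alone gives B = 0.
This assignment satisfies each clause.

A ↦ 0,  B ↦ 0,  C ↦ 0,  D ↦ 0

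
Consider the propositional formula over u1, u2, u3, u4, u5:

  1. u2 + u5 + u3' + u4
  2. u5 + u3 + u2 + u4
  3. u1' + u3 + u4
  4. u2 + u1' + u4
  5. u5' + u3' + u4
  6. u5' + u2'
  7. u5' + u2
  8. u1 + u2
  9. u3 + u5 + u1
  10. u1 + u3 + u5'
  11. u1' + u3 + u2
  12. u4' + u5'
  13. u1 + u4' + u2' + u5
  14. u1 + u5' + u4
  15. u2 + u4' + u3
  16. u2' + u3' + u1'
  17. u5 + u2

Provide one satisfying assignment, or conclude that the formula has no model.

u1=0, u2=1, u3=1, u4=0, u5=0

Case u5 = 0:
(u2) alone gives u2 = 1.
Case u3 = 1:
(u1') alone gives u1 = 0.
(u4') alone gives u4 = 0.
Every clause now holds.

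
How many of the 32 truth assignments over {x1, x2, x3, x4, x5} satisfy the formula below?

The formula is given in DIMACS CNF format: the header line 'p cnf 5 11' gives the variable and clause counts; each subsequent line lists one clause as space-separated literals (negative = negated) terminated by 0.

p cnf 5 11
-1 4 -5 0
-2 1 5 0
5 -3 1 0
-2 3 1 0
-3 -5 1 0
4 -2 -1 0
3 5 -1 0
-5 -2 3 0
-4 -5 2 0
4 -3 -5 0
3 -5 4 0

6

There are 2^5 = 32 truth assignments over (x1, x2, x3, x4, x5).
Split on x4. With x4 = True, the clauses containing x4 are satisfied and ¬x4 drops from the rest; 4 of the 2^4 = 16 assignments to the other variables satisfy what remains.
With x4 = False, by the same count on the reduced clause set, 2 assignments work.
(One model: x1=F, x2=F, x3=F, x4=F, x5=F.)
Total: 4 + 2 = 6.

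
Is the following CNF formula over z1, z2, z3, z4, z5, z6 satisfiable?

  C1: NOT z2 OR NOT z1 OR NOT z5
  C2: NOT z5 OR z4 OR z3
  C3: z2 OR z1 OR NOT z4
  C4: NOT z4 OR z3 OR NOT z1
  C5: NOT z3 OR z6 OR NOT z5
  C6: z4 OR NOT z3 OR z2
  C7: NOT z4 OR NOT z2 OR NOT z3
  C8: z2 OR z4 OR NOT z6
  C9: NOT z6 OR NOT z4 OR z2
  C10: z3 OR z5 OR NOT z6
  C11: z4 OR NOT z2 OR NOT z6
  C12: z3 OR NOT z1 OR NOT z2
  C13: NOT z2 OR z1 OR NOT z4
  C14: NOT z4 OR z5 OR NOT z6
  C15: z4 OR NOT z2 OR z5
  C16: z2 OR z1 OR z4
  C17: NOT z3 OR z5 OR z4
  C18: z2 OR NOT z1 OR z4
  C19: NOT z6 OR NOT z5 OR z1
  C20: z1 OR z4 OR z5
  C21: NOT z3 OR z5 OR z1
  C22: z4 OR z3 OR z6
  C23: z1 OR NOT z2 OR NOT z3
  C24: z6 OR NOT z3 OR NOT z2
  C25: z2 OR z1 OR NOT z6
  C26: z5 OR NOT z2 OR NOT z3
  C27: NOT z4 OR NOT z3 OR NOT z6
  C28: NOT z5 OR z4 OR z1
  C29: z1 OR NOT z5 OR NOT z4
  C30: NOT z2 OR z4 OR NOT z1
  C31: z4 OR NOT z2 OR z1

Yes

Try z2 = false.
Try z1 = true.
The clause (z4) is unit, so z4 = true.
The clause (z3) is unit, so z3 = true.
The clause (NOT z6) is unit, so z6 = false.
The clause (NOT z5) is unit, so z5 = false.
This assignment satisfies each clause.
A satisfying assignment: z1 ↦ true; z2 ↦ false; z3 ↦ true; z4 ↦ true; z5 ↦ false; z6 ↦ false.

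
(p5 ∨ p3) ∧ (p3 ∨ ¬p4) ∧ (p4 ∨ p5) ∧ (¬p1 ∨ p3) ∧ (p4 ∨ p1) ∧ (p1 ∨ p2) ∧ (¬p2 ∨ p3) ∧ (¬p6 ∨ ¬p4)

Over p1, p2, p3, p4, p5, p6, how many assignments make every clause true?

10

There are 2^6 = 64 truth assignments over (p1, p2, p3, p4, p5, p6).
Split on p1. With p1 = True, the clauses containing p1 are satisfied and ¬p1 drops from the rest; 8 of the 2^5 = 32 assignments to the other variables satisfy what remains.
With p1 = False, by the same count on the reduced clause set, 2 assignments work.
Total: 8 + 2 = 10.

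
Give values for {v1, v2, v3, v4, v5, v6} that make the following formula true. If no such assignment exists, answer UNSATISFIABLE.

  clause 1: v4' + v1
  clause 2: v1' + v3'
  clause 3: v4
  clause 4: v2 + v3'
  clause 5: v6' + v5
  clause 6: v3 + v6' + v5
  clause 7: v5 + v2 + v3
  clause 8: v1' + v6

(v4) alone gives v4 = 1.
(v1) alone gives v1 = 1.
(v3') alone gives v3 = 0.
(v6) alone gives v6 = 1.
(v5) alone gives v5 = 1.
All clauses hold; v2 can take either value.

v1: 1,  v2: 1,  v3: 0,  v4: 1,  v5: 1,  v6: 1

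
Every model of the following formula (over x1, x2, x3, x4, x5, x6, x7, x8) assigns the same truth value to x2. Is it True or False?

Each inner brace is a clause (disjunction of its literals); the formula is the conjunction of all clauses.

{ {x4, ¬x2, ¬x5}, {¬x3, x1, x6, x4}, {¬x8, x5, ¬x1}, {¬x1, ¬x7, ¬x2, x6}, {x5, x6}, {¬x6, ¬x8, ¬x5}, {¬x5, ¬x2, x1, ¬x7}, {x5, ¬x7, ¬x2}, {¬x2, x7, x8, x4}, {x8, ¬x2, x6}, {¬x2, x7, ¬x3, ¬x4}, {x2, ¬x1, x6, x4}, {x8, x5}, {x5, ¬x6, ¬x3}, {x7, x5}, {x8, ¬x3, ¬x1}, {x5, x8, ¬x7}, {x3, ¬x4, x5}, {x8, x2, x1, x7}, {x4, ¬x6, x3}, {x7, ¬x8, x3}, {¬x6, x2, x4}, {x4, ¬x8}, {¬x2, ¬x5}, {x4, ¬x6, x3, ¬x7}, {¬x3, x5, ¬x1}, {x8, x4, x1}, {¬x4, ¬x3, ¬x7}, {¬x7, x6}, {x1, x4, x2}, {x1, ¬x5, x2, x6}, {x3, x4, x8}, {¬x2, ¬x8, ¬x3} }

False

Suppose x2 = True.
The clause (¬x5) is unit, so x5 = False.
The clause (x6) is unit, so x6 = True.
The clause (¬x7) is unit, so x7 = False.
But (x7) is also a unit clause — contradiction.
So every satisfying assignment has x2 = False.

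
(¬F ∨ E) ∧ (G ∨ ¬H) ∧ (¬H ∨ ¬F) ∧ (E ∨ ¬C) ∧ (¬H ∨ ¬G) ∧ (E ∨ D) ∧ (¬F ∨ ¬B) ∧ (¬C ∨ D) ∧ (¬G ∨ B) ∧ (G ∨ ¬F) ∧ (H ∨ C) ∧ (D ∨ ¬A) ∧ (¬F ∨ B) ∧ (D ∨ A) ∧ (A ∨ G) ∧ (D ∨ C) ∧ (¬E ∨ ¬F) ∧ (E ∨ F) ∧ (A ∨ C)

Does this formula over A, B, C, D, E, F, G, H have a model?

Case F = False:
(E) alone gives E = True.
Case G = True:
(¬H) alone gives H = False.
(B) alone gives B = True.
(C) alone gives C = True.
(D) alone gives D = True.
No clause remains; A is free.
A satisfying assignment: A: True; B: True; C: True; D: True; E: True; F: False; G: True; H: False.

Satisfiable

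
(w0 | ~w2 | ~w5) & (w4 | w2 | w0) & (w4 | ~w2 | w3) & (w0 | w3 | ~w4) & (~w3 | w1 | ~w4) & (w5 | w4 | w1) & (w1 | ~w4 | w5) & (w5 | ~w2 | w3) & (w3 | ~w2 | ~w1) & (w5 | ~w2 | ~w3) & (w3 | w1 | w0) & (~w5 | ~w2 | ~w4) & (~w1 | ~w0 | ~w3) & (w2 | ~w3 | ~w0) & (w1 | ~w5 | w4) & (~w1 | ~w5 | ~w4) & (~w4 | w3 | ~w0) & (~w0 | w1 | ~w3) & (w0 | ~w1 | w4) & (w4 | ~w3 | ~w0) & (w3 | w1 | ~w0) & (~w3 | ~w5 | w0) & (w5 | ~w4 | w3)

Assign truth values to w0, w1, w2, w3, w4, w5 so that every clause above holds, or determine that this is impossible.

w0: 1; w1: 1; w2: 0; w3: 0; w4: 0; w5: 0

Suppose w0 = 1.
Suppose w1 = 1.
The clause (~w3) is unit, so w3 = 0.
The clause (~w2) is unit, so w2 = 0.
The clause (~w4) is unit, so w4 = 0.
No clause remains; w5 is free.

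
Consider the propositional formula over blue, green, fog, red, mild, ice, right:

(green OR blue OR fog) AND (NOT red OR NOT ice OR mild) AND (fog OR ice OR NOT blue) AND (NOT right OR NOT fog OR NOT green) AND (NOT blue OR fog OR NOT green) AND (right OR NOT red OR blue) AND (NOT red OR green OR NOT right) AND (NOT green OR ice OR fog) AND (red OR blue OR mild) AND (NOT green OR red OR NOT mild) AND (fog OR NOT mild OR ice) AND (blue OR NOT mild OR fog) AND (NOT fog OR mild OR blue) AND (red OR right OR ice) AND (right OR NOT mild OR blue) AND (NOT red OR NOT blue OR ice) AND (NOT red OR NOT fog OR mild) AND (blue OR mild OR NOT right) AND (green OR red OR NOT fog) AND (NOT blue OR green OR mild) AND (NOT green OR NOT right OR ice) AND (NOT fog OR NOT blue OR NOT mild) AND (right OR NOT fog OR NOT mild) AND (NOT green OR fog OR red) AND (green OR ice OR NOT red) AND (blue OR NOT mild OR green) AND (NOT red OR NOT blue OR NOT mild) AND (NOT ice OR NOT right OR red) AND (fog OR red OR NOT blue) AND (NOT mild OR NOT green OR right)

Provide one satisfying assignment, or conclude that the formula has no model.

Case green = true:
Case right = false:
Unit clause (NOT mild) forces mild = false.
Case red = false:
Unit clause (blue) forces blue = true.
Unit clause (fog) forces fog = true.
Unit clause (ice) forces ice = true.
All clauses are satisfied.

blue=true,  green=true,  fog=true,  red=false,  mild=false,  ice=true,  right=false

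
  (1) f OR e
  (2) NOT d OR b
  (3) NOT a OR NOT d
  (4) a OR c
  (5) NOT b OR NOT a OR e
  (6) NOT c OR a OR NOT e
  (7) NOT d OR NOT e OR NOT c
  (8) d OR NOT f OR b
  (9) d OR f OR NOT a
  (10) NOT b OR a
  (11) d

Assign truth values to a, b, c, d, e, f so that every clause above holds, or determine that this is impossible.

UNSATISFIABLE

Unit clause (d) forces d = true.
Unit clause (b) forces b = true.
Unit clause (NOT a) forces a = false.
But (a) is also a unit clause — contradiction.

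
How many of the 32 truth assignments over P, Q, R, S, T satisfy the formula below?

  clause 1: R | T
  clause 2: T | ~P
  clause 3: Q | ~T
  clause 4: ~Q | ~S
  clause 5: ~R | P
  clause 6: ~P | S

There are 2^5 = 32 truth assignments over (P, Q, R, S, T).
Split on S. With S = 1, the clauses containing S are satisfied and ~S drops from the rest; 0 of the 2^4 = 16 assignments to the other variables satisfy what remains.
With S = 0, by the same count on the reduced clause set, 1 assignment works.
(One model: P=F, Q=T, R=F, S=F, T=T.)
Total: 0 + 1 = 1.

1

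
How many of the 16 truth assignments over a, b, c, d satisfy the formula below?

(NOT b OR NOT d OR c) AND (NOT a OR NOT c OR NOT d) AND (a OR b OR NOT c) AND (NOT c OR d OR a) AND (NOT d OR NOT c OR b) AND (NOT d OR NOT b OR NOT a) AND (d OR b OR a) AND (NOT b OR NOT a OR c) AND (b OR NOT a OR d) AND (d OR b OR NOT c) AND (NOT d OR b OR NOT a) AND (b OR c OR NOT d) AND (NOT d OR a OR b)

There are 2^4 = 16 truth assignments over (a, b, c, d).
Check each against the 13 clauses (columns in the order a, b, c, d):
  F F F F  ✗ fails (d OR b OR a)
  F F F T  ✗ fails (b OR c OR NOT d)
  F F T F  ✗ fails (a OR b OR NOT c)
  F F T T  ✗ fails (a OR b OR NOT c)
  F T F F  ✓ satisfies all
  F T F T  ✗ fails (NOT b OR NOT d OR c)
  F T T F  ✗ fails (NOT c OR d OR a)
  F T T T  ✓ satisfies all
  T F F F  ✗ fails (b OR NOT a OR d)
  T F F T  ✗ fails (NOT d OR b OR NOT a)
  T F T F  ✗ fails (b OR NOT a OR d)
  T F T T  ✗ fails (NOT a OR NOT c OR NOT d)
  T T F F  ✗ fails (NOT b OR NOT a OR c)
  T T F T  ✗ fails (NOT b OR NOT d OR c)
  T T T F  ✓ satisfies all
  T T T T  ✗ fails (NOT a OR NOT c OR NOT d)
3 of the 16 rows are models.

3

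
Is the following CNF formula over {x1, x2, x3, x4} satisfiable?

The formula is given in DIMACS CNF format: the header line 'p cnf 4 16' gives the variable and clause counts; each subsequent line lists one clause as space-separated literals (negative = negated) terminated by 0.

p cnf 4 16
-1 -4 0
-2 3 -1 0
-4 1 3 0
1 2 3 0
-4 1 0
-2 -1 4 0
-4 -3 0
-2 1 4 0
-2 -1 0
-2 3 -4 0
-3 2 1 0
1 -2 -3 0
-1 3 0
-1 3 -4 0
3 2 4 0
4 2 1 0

Yes

Try x1 = True.
(¬x4) alone gives x4 = False.
(¬x2) alone gives x2 = False.
(x3) alone gives x3 = True.
Every clause now holds.
A satisfying assignment: x1: True; x2: False; x3: True; x4: False.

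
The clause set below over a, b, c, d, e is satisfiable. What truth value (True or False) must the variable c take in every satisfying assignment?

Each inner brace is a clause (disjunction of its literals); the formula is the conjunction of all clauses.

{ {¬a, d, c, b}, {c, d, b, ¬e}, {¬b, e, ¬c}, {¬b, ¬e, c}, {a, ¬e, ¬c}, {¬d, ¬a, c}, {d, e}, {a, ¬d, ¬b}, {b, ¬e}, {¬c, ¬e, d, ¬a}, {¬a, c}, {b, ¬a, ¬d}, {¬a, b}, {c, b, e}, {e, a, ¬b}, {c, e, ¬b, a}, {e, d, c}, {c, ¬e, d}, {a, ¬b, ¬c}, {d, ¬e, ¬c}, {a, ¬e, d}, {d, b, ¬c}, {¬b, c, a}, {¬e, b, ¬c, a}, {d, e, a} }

Suppose c = False.
The clause (¬a) is unit, so a = False.
The clause (¬b) is unit, so b = False.
The clause (¬e) is unit, so e = False.
But (e) is also a unit clause — contradiction.
So every satisfying assignment has c = True.

True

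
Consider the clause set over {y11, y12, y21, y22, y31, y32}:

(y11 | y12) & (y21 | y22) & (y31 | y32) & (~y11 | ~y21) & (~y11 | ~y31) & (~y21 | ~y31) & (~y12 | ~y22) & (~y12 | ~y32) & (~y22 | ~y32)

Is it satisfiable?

Try y11 = 1.
From the singleton clause (~y21), y21 = 0.
From the singleton clause (y22), y22 = 1.
From the singleton clause (~y31), y31 = 0.
From the singleton clause (y32), y32 = 1.
But (~y32) is also a unit clause — contradiction.
So y11 must be the other value — set y11 = 0.
From the singleton clause (y12), y12 = 1.
From the singleton clause (~y22), y22 = 0.
From the singleton clause (y21), y21 = 1.
From the singleton clause (~y31), y31 = 0.
From the singleton clause (y32), y32 = 1.
But (~y32) is also a unit clause — contradiction.
Neither y11 = 1 nor y11 = 0 works.
No assignment satisfies every clause.

No, unsatisfiable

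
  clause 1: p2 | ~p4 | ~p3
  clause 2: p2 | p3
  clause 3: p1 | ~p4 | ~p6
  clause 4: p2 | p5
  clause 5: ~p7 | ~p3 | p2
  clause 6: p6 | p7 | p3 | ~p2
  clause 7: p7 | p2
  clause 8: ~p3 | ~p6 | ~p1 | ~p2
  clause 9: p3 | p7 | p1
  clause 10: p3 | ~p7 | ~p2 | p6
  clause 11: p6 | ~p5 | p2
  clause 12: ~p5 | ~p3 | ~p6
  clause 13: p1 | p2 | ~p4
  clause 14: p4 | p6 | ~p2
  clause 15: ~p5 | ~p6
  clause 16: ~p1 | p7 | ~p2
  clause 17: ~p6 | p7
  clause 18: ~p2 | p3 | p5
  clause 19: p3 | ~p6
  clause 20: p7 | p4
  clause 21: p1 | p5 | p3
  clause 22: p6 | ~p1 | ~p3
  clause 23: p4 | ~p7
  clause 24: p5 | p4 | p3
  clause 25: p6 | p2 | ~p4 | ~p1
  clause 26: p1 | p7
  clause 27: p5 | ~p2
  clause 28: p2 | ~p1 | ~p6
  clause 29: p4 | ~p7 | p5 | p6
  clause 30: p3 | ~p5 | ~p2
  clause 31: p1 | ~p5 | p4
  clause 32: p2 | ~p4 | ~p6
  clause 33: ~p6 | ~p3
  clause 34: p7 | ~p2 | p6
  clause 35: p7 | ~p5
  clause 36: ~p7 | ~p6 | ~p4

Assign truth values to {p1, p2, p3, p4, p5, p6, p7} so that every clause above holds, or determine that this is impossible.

p1: 0, p2: 1, p3: 1, p4: 1, p5: 1, p6: 0, p7: 1

Suppose p2 = 1.
From the singleton clause (p5), p5 = 1.
From the singleton clause (~p6), p6 = 0.
From the singleton clause (p4), p4 = 1.
From the singleton clause (p3), p3 = 1.
From the singleton clause (~p1), p1 = 0.
From the singleton clause (p7), p7 = 1.
Every clause now holds.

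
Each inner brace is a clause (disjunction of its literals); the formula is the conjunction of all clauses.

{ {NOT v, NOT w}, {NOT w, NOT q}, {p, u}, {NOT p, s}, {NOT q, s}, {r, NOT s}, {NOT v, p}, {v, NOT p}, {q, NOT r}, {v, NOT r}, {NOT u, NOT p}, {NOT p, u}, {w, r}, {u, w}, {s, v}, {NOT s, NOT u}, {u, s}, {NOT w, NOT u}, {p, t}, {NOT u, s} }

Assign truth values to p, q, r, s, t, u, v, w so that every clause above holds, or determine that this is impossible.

UNSATISFIABLE

Try v = false.
From the singleton clause (NOT p), p = false.
From the singleton clause (u), u = true.
From the singleton clause (NOT r), r = false.
From the singleton clause (NOT s), s = false.
But (s) is also a unit clause — contradiction.
Undo v and try v = true.
From the singleton clause (NOT w), w = false.
From the singleton clause (p), p = true.
From the singleton clause (s), s = true.
From the singleton clause (r), r = true.
From the singleton clause (q), q = true.
From the singleton clause (NOT u), u = false.
But (u) is also a unit clause — contradiction.
Either choice for v ends in contradiction.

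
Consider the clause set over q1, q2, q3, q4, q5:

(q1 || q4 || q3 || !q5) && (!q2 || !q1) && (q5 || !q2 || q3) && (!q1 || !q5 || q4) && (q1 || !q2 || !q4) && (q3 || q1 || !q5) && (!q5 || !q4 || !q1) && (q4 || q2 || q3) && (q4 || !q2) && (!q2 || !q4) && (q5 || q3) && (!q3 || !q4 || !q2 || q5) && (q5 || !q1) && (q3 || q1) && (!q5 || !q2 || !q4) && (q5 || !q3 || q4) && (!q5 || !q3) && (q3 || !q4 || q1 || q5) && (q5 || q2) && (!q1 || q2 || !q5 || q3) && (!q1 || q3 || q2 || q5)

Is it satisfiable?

Unsatisfiable

Case q2 = false:
From the singleton clause (q5), q5 = true.
From the singleton clause (!q3), q3 = false.
From the singleton clause (q1), q1 = true.
That conflicts with the unit clause (!q1).
Undo q2 and try q2 = true.
From the singleton clause (!q1), q1 = false.
From the singleton clause (!q4), q4 = false.
That conflicts with the unit clause (q4).
Both values of q2 lead to a conflict.
No assignment satisfies every clause.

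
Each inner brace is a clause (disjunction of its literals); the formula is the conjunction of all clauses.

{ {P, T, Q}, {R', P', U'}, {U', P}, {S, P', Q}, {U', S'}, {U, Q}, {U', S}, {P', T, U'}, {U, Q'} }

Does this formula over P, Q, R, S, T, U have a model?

Try U = 0.
(Q) alone gives Q = 1.
That conflicts with the unit clause (Q').
Undo U and try U = 1.
(P) alone gives P = 1.
(R') alone gives R = 0.
(S') alone gives S = 0.
That conflicts with the unit clause (S).
Either choice for U ends in contradiction.
No assignment satisfies every clause.

No, unsatisfiable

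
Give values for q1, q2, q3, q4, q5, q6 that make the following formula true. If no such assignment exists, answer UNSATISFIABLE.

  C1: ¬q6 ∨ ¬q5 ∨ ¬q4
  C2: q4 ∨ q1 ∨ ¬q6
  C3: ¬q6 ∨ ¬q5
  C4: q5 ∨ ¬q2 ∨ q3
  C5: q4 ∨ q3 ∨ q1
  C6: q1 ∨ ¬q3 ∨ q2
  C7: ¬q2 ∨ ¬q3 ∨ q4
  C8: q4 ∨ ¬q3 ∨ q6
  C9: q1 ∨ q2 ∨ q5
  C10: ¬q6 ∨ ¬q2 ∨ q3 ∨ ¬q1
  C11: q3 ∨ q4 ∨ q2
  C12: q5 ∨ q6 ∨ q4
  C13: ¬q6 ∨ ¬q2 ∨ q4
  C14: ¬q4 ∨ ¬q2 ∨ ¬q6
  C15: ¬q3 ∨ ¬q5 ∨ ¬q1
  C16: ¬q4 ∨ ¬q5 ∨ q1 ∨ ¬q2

q1 ↦ True; q2 ↦ True; q3 ↦ False; q4 ↦ False; q5 ↦ True; q6 ↦ False

Try q6 = False.
Try q4 = False.
The clause (¬q3) is unit, so q3 = False.
The clause (q1) is unit, so q1 = True.
The clause (q2) is unit, so q2 = True.
The clause (q5) is unit, so q5 = True.
This assignment satisfies each clause.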